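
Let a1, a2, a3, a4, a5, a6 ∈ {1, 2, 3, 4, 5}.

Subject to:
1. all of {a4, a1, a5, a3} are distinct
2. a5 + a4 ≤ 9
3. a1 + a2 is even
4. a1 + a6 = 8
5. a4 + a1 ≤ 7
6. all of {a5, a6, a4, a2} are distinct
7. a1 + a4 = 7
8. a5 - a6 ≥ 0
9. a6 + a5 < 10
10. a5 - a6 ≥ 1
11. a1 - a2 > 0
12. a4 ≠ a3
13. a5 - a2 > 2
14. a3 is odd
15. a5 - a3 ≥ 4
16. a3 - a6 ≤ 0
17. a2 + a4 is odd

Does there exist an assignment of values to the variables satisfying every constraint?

One satisfying assignment is a1 = 4, a2 = 2, a3 = 1, a4 = 3, a5 = 5, a6 = 4.
For the less obvious constraints — constraint 2: a5 + a4 = 8; constraint 4: a1 + a6 = 8; constraint 5: a4 + a1 = 7 — and the others hold by inspection.

Satisfiable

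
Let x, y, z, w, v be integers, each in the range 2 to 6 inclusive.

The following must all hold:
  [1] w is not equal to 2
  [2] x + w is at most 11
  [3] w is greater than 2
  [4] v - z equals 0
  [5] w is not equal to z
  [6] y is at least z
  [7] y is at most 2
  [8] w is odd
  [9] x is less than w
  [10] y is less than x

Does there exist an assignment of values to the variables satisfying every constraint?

Satisfiable

Take x = 3, y = 2, z = 2, w = 5, v = 2. Then constraint 2: x + w = 8; constraint 4: v - z = 0; constraint 8: w = 5 is odd, and every other listed constraint is also met.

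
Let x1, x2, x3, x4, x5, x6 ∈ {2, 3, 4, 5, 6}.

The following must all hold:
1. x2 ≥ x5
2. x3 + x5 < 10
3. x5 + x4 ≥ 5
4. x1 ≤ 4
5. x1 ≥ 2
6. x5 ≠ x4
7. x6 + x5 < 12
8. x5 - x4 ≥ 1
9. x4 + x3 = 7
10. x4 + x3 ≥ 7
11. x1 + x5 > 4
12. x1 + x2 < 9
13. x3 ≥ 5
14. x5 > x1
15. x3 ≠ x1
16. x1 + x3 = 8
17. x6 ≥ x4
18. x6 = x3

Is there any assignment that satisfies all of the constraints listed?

Setting (x1, x2, x3, x4, x5, x6) = (3, 5, 5, 2, 4, 5) satisfies everything: constraint 2: x3 + x5 = 9; constraint 3: x5 + x4 = 6, and the others follow.

Satisfiable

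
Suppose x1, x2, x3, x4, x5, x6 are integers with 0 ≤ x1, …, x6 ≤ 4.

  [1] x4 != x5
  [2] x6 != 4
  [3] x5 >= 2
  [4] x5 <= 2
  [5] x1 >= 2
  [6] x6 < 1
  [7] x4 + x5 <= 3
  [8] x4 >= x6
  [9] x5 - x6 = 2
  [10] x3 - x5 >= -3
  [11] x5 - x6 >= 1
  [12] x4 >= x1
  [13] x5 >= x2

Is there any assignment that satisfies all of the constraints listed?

From constraints 5 and 12: x4 ≥ x1 ≥ 2. From constraint 3: x5 ≥ 2. Hence x4 + x5 ≥ 4. But constraint 7 requires x4 + x5 ≤ 3, and 3 < 4. Contradiction.

Unsatisfiable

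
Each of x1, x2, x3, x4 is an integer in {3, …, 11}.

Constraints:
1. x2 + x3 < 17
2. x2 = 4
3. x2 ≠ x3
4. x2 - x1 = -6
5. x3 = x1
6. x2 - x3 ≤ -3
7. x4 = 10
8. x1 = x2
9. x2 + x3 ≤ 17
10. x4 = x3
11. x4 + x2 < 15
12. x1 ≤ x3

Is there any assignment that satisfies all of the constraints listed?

Unsatisfiable

Constraint 7 fixes x4 = 10 and constraint 2 fixes x2 = 4. Constraints 5, 8, and 10 give x4 = x3 = x1 = x2, so x4 = x2. But 10 ≠ 4 — contradiction.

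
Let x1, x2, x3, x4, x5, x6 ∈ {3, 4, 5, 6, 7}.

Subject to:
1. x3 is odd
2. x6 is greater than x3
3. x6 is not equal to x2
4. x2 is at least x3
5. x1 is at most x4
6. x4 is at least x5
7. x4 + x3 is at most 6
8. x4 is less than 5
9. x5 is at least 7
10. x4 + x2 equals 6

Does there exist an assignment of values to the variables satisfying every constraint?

Unsatisfiable

From constraints 6 and 9: x4 ≥ x5 and x5 ≥ 7, so x4 ≥ 7. From constraint 8: x4 ≤ 4. But 4 < 7, so no value of x4 works.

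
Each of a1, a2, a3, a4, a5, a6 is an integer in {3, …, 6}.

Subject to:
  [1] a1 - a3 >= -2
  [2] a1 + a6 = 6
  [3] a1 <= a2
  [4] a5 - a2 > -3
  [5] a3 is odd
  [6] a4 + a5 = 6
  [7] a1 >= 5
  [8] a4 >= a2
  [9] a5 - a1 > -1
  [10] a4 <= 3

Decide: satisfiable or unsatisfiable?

Unsatisfiable

From constraints 3 and 7: a2 ≥ a1 and a1 ≥ 5, so a2 ≥ 5. From constraints 8 and 10: a2 ≤ a4 and a4 ≤ 3, so a2 ≤ 3. But 3 < 5, so no value of a2 works.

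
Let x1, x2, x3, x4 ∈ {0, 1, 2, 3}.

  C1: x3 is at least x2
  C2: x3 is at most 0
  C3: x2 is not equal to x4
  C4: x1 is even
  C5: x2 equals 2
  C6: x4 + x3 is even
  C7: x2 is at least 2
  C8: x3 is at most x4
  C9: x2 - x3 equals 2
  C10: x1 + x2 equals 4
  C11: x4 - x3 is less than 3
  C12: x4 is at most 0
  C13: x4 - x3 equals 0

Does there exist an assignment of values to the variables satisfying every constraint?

Unsatisfiable

From constraints 1 and 7: x3 ≥ x2 and x2 ≥ 2, so x3 ≥ 2. From constraints 8 and 12: x3 ≤ x4 and x4 ≤ 0, so x3 ≤ 0. But 0 < 2, so no value of x3 works.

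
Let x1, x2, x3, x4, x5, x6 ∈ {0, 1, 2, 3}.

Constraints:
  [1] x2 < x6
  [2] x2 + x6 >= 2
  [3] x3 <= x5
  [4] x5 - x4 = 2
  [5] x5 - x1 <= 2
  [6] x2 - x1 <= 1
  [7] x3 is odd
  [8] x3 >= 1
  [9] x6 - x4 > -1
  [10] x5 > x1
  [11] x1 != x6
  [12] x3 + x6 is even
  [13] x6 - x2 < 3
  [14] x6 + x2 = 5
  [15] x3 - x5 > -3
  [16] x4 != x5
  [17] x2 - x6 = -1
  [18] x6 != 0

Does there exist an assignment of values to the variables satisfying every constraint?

The assignment x1 = 2, x2 = 2, x3 = 3, x4 = 1, x5 = 3, x6 = 3 works:
  constraint 2 holds since x2 + x6 = 5.
  constraint 4 holds since x5 - x4 = 2.
The rest check out directly.

Satisfiable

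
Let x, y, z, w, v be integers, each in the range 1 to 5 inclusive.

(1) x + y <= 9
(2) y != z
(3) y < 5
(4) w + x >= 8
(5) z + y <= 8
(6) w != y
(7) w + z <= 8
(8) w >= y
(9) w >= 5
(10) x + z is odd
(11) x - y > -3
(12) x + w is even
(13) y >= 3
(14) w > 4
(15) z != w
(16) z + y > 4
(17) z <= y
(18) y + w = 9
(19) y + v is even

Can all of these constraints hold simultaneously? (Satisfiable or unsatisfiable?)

Satisfiable

The assignment x = 3, y = 4, z = 2, w = 5, v = 4 works:
  constraint 1 holds since x + y = 7.
  constraint 4 holds since w + x = 8.
The rest check out directly.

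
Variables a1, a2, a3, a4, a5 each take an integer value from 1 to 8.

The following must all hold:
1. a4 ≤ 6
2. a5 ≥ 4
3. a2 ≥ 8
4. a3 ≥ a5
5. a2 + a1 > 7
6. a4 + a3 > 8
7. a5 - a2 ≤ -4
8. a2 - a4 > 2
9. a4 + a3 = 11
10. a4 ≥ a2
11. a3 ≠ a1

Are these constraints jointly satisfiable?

From constraints 3 and 10: a4 ≥ a2 ≥ 8. From constraints 2 and 4: a3 ≥ a5 ≥ 4. Hence a4 + a3 ≥ 12. But constraint 9 requires a4 + a3 = 11, and 11 < 12. Contradiction.

Unsatisfiable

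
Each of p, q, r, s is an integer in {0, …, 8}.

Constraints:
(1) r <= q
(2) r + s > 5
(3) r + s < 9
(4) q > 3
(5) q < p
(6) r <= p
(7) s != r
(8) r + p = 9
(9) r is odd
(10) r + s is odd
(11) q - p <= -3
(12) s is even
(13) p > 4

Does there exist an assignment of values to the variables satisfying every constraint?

Satisfiable

Try p = 8, q = 4, r = 1, s = 6.
Check constraint 2: r + s = 7; constraint 3: r + s = 7. The remaining constraints are straightforward to verify.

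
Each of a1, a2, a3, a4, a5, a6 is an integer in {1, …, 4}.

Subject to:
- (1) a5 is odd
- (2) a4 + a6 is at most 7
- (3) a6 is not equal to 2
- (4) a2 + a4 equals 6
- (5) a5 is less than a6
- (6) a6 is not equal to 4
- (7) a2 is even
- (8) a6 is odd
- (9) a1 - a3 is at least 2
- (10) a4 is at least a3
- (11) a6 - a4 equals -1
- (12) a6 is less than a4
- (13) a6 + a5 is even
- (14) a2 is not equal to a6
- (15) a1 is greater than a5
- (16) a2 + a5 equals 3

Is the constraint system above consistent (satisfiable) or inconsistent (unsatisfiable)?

Take a1 = 4, a2 = 2, a3 = 1, a4 = 4, a5 = 1, a6 = 3. Then constraint 2: a4 + a6 = 7; constraint 4: a2 + a4 = 6, and every other listed constraint is also met.

Satisfiable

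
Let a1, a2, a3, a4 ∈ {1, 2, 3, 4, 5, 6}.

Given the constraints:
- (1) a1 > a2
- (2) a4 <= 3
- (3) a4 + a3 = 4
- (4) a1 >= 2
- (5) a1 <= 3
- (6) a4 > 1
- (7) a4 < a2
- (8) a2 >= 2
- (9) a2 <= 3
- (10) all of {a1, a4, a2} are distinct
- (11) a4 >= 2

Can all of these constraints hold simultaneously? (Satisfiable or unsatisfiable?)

Constraints 2, 4, 5, 8, 9, and 11 confine each of a1, a4, a2 to the 2 values {2, 3}.
Constraint 10 requires all 3 of them to be distinct, but only 2 values are available — impossible by the pigeonhole principle.

Unsatisfiable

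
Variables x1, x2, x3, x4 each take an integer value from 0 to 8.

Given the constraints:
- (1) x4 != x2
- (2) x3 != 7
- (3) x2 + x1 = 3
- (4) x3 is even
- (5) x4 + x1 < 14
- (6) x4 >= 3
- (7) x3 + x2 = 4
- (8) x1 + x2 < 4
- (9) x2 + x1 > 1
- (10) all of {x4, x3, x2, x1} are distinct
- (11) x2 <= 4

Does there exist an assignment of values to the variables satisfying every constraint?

Take x1 = 3, x2 = 0, x3 = 4, x4 = 8. Then constraint 3: x2 + x1 = 3; constraint 5: x4 + x1 = 11, and every other listed constraint is also met.

Satisfiable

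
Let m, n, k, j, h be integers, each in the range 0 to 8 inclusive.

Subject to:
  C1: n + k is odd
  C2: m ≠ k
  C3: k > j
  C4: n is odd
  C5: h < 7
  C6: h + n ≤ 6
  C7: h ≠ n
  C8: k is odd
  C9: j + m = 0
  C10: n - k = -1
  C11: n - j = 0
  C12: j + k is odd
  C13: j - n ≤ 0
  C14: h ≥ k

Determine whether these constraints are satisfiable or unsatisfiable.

Constraint 4 makes n odd and constraint 8 makes k odd, so n + k must be even. Constraint 1 says n + k is odd — contradiction.

Unsatisfiable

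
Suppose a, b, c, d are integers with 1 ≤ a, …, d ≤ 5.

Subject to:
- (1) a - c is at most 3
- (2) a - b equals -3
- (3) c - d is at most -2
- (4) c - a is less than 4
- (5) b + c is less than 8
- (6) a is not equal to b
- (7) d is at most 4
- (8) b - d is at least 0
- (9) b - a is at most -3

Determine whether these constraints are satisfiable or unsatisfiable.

Constraints 1, 3, 8, and 9 give b − d ≥ 0, d − c ≥ 2, c − a ≥ -3, a − b ≥ 3.
Adding all 4 inequalities: the left sides telescope to 0, and the right sides sum to 0 + 2 + (-3) + 3 = 2. So 0 ≥ 2, which is false.

Unsatisfiable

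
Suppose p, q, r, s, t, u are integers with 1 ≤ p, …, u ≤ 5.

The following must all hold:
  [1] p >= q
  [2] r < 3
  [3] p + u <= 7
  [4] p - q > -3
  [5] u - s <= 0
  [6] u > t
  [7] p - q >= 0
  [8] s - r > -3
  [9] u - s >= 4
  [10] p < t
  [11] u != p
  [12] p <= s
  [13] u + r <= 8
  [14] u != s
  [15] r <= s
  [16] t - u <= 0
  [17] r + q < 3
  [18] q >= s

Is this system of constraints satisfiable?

Constraints 5, 6, 7, 10, and 18 give t < u, u ≤ s, s ≤ q, q ≤ p, p < t. Chaining: t < u ≤ s ≤ q ≤ p < t, which forces t < t — impossible.

Unsatisfiable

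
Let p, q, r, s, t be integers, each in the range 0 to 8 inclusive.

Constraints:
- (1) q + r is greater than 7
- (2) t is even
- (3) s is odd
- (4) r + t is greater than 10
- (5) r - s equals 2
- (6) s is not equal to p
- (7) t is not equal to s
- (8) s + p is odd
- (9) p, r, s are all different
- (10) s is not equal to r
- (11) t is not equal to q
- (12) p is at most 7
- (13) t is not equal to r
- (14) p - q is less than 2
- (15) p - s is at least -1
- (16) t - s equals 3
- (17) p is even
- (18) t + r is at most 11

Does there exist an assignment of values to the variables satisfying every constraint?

Satisfiable

Take p = 2, q = 3, r = 5, s = 3, t = 6. Then constraint 1: q + r = 8; constraint 4: r + t = 11; constraint 5: r - s = 2, and every other listed constraint is also met.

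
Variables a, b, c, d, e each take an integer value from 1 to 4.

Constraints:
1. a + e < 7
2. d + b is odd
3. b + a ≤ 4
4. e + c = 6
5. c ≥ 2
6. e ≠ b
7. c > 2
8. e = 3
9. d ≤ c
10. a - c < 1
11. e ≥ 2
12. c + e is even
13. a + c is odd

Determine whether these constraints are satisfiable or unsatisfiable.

Take a = 2, b = 2, c = 3, d = 3, e = 3. Then constraint 1: a + e = 5; constraint 3: b + a = 4; constraint 4: e + c = 6, and every other listed constraint is also met.

Satisfiable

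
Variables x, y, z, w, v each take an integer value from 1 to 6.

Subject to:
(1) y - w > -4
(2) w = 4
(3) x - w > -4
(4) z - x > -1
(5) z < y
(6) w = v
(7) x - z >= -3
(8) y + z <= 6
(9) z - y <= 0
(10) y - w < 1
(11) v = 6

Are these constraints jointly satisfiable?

Unsatisfiable

Constraint 2 fixes w = 4 and constraint 11 fixes v = 6, but constraint 6 requires w = v. Since 4 ≠ 6, contradiction.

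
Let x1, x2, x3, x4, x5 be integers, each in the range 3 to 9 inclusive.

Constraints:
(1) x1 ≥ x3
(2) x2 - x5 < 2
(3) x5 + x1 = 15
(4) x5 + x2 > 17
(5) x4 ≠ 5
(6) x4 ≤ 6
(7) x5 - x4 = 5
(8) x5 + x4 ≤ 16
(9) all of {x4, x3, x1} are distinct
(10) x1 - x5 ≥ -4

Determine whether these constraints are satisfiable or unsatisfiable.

Satisfiable

One satisfying assignment is x1 = 6, x2 = 9, x3 = 5, x4 = 4, x5 = 9.
For the less obvious constraints — constraint 2: x2 - x5 = 0; constraint 3: x5 + x1 = 15 — and the others hold by inspection.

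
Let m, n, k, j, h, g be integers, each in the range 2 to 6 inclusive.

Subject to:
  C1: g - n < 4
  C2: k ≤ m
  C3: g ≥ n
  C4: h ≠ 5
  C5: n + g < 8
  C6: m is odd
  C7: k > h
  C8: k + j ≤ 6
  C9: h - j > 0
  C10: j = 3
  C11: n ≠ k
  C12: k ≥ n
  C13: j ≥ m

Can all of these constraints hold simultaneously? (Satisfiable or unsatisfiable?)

Unsatisfiable

Constraints 2, 7, 9, and 13 give k ≤ m, m ≤ j, j < h, h < k. Chaining: k ≤ m ≤ j < h < k, which forces k < k — impossible.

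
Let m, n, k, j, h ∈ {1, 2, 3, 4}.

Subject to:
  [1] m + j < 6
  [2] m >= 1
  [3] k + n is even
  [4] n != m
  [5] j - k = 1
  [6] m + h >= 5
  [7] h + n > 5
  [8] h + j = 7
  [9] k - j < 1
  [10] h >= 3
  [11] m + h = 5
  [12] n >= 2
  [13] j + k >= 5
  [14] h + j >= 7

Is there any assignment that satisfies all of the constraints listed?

Satisfiable

Try m = 1, n = 2, k = 2, j = 3, h = 4.
Check constraint 1: m + j = 4; constraint 5: j - k = 1. The remaining constraints are straightforward to verify.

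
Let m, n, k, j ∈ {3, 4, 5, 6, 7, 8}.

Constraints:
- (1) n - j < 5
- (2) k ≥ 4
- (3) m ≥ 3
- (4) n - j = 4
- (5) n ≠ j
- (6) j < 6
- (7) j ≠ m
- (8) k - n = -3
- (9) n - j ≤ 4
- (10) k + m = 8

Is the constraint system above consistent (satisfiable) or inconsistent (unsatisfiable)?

One satisfying assignment is m = 4, n = 7, k = 4, j = 3.
For the less obvious constraints — constraint 1: n - j = 4; constraint 4: n - j = 4; constraint 8: k - n = -3 — and the others hold by inspection.

Satisfiable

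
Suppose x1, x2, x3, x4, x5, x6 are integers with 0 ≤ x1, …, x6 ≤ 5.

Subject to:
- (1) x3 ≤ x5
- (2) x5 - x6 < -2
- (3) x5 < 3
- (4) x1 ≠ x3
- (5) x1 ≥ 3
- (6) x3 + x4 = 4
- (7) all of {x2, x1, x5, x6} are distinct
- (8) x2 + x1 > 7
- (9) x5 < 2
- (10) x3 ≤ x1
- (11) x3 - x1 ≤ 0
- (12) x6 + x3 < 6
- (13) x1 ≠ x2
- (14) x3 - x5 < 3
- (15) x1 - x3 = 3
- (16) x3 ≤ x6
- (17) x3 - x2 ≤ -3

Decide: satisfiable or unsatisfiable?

Satisfiable

Try x1 = 3, x2 = 5, x3 = 0, x4 = 4, x5 = 0, x6 = 4.
Check constraint 2: x5 - x6 = -4; constraint 6: x3 + x4 = 4. The remaining constraints are straightforward to verify.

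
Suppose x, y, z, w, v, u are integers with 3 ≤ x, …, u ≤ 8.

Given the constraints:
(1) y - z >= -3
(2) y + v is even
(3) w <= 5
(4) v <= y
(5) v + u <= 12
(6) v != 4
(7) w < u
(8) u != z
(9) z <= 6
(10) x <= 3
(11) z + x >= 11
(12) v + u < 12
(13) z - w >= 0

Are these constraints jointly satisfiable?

Unsatisfiable

From constraint 9: z ≤ 6. From constraint 10: x ≤ 3. Hence z + x ≤ 9. But constraint 11 requires z + x ≥ 11, and 11 > 9. Contradiction.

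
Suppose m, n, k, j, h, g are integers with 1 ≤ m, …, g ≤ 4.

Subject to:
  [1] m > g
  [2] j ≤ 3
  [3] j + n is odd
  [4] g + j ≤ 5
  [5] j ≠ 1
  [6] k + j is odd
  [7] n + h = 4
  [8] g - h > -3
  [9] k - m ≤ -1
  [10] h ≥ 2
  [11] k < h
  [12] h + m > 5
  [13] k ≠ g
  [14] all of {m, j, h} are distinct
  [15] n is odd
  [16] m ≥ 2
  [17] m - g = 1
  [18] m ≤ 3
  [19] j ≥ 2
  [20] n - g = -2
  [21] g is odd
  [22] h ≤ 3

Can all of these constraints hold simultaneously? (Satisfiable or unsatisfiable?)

Unsatisfiable

Constraints 2, 10, 16, 18, 19, and 22 confine each of m, j, h to the 2 values {2, 3}.
Constraint 14 requires all 3 of them to be distinct, but only 2 values are available — impossible by the pigeonhole principle.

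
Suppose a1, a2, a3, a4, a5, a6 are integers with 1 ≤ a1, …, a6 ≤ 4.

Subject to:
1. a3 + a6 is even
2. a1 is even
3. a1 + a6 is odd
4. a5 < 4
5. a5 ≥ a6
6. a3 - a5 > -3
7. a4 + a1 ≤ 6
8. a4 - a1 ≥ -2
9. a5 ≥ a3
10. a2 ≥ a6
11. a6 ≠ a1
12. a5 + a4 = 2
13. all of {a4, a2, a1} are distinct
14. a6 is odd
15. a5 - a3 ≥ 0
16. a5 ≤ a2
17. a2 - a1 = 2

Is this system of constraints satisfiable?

The assignment a1 = 2, a2 = 4, a3 = 1, a4 = 1, a5 = 1, a6 = 1 works:
  constraint 6 holds since a3 - a5 = 0.
  constraint 7 holds since a4 + a1 = 3.
  constraint 8 holds since a4 - a1 = -1.
The rest check out directly.

Satisfiable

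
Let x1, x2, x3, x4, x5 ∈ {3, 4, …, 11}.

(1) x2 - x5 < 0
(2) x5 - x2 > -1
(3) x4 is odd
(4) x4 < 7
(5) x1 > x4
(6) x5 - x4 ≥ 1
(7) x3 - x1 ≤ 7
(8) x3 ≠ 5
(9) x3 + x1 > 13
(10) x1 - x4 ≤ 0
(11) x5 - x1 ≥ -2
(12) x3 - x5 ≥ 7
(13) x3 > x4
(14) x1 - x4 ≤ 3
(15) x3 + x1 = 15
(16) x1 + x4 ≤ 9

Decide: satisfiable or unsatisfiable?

Unsatisfiable

Constraints 6, 7, 10, and 12 give x3 − x5 ≥ 7, x5 − x4 ≥ 1, x4 − x1 ≥ 0, x1 − x3 ≥ -7.
Adding all 4 inequalities: the left sides telescope to 0, and the right sides sum to 7 + 1 + 0 + (-7) = 1. So 0 ≥ 1, which is false.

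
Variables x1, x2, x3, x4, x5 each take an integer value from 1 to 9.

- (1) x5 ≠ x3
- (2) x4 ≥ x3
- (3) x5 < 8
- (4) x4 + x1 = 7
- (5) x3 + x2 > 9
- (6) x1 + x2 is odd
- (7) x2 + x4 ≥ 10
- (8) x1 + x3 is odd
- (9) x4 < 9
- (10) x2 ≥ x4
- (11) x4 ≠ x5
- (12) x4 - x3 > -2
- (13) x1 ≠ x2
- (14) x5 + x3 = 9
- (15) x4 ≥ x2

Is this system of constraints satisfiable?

One satisfying assignment is x1 = 1, x2 = 6, x3 = 6, x4 = 6, x5 = 3.
For the less obvious constraints — constraint 4: x4 + x1 = 7; constraint 5: x3 + x2 = 12; constraint 7: x2 + x4 = 12 — and the others hold by inspection.

Satisfiable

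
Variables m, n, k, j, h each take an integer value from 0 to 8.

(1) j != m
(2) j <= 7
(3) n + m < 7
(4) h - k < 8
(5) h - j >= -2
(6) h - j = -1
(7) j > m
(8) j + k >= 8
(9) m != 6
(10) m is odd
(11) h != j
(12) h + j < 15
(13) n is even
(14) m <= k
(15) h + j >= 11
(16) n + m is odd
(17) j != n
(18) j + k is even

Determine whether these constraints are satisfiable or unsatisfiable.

One satisfying assignment is m = 1, n = 4, k = 1, j = 7, h = 6.
For the less obvious constraints — constraint 3: n + m = 5; constraint 4: h - k = 5 — and the others hold by inspection.

Satisfiable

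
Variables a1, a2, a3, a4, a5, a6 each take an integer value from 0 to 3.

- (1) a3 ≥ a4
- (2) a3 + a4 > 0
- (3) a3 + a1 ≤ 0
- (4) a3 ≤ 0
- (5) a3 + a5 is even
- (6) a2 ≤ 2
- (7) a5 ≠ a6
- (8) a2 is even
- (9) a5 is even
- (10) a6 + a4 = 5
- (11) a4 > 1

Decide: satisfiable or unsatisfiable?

Unsatisfiable

From constraint 11: a4 ≥ 2. From constraints 1 and 4: a4 ≤ a3 and a3 ≤ 0, so a4 ≤ 0. But 0 < 2, so no value of a4 works.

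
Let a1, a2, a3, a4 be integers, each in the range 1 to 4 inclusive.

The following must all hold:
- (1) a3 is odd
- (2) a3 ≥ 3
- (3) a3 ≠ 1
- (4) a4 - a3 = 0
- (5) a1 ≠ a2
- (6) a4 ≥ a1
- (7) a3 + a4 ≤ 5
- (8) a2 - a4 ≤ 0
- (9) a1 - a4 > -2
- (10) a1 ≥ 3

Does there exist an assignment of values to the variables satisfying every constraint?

From constraint 2: a3 ≥ 3. From constraints 6 and 10: a4 ≥ a1 ≥ 3. Hence a3 + a4 ≥ 6. But constraint 7 requires a3 + a4 ≤ 5, and 5 < 6. Contradiction.

Unsatisfiable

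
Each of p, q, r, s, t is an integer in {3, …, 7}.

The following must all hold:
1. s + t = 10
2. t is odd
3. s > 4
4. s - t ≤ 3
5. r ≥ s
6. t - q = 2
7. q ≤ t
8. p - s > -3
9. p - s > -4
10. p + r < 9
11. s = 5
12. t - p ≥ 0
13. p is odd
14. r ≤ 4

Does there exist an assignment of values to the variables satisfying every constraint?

From constraint 3: s ≥ 5. From constraints 5 and 14: s ≤ r and r ≤ 4, so s ≤ 4. But 4 < 5, so no value of s works.

Unsatisfiable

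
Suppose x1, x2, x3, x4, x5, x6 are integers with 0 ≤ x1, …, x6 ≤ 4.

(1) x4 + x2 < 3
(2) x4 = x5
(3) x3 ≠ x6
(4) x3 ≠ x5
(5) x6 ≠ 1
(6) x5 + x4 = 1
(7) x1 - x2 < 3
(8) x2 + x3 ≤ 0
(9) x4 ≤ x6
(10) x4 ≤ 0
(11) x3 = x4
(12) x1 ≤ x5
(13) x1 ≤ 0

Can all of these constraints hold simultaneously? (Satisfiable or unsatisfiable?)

Unsatisfiable

From constraints 2 and 11, x3 = x4 = x5, so x3 = x5. But constraint 4 says x3 ≠ x5. Contradiction.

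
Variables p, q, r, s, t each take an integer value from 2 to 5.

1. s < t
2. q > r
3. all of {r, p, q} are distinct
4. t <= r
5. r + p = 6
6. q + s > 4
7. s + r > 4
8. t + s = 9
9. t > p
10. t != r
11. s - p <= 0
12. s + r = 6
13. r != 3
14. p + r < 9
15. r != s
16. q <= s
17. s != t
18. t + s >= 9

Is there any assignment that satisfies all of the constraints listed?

Constraints 2, 4, 9, 11, and 16 give t ≤ r, r < q, q ≤ s, s ≤ p, p < t. Chaining: t ≤ r < q ≤ s ≤ p < t, which forces t < t — impossible.

Unsatisfiable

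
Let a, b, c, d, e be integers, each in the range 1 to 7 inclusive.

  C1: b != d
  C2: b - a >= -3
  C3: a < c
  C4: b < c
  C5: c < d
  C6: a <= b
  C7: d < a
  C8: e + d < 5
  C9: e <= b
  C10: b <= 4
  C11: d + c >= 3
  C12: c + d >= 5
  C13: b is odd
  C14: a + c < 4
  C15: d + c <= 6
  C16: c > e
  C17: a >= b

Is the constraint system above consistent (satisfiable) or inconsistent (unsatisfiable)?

Constraints 4, 5, 6, and 7 give a ≤ b, b < c, c < d, d < a. Chaining: a ≤ b < c < d < a, which forces a < a — impossible.

Unsatisfiable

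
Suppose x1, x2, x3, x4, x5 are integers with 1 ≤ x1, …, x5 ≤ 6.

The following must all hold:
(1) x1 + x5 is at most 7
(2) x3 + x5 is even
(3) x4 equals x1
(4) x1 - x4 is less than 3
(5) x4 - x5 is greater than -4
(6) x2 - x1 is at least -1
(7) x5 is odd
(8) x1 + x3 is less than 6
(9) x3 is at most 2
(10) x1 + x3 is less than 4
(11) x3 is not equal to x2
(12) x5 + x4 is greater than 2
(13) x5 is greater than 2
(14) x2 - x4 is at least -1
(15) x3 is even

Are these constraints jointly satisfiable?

Constraint 15 makes x3 even and constraint 7 makes x5 odd, so x3 + x5 must be odd. Constraint 2 says x3 + x5 is even — contradiction.

Unsatisfiable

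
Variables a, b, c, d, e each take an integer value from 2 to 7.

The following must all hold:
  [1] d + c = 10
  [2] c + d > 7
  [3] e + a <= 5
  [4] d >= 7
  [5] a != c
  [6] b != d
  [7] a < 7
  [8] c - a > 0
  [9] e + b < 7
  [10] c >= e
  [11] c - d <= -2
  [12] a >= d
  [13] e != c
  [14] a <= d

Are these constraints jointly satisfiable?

Unsatisfiable

From constraints 4 and 12: a ≥ d and d ≥ 7, so a ≥ 7. From constraint 7: a ≤ 6. But 6 < 7, so no value of a works.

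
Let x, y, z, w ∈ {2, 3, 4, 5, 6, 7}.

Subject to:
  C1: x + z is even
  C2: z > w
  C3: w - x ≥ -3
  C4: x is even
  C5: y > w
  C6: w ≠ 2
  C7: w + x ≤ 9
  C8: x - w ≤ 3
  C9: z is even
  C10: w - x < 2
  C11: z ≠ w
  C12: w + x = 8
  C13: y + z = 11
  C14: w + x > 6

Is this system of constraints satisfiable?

Try x = 4, y = 5, z = 6, w = 4.
Check constraint 3: w - x = 0; constraint 7: w + x = 8; constraint 8: x - w = 0. The remaining constraints are straightforward to verify.

Satisfiable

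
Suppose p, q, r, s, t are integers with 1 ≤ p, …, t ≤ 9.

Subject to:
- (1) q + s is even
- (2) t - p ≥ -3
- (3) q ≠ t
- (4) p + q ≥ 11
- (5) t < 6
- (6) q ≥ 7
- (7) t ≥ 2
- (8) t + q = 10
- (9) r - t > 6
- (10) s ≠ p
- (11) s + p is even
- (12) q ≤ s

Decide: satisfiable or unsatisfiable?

Satisfiable

Try p = 4, q = 8, r = 9, s = 8, t = 2.
Check constraint 2: t - p = -2; constraint 4: p + q = 12. The remaining constraints are straightforward to verify.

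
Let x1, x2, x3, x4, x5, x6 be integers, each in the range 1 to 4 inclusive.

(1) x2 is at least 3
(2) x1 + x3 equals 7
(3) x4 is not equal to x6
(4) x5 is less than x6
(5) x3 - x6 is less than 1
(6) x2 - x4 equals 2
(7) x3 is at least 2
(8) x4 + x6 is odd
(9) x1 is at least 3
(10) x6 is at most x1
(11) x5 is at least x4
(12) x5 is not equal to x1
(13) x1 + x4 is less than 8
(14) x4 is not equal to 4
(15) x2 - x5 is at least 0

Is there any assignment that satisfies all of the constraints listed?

Satisfiable

Take x1 = 4, x2 = 3, x3 = 3, x4 = 1, x5 = 2, x6 = 4. Then constraint 2: x1 + x3 = 7; constraint 5: x3 - x6 = -1; constraint 6: x2 - x4 = 2, and every other listed constraint is also met.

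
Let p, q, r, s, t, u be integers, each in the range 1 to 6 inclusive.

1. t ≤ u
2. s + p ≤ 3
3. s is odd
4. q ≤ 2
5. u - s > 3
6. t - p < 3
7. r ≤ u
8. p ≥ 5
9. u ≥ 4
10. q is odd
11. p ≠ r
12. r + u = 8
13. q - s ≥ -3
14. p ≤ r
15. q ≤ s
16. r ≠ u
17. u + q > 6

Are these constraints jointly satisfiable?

Unsatisfiable

From constraints 8 and 14: r ≥ p ≥ 5. From constraint 9: u ≥ 4. Hence r + u ≥ 9. But constraint 12 requires r + u = 8, and 8 < 9. Contradiction.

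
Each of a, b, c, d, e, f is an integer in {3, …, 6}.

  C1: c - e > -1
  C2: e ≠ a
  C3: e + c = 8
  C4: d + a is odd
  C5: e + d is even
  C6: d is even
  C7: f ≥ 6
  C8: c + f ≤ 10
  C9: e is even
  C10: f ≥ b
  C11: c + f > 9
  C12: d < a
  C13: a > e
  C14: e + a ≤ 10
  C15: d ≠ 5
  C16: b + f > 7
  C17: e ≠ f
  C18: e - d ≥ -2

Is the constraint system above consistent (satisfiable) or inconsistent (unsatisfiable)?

Take a = 5, b = 3, c = 4, d = 4, e = 4, f = 6. Then constraint 1: c - e = 0; constraint 3: e + c = 8, and every other listed constraint is also met.

Satisfiable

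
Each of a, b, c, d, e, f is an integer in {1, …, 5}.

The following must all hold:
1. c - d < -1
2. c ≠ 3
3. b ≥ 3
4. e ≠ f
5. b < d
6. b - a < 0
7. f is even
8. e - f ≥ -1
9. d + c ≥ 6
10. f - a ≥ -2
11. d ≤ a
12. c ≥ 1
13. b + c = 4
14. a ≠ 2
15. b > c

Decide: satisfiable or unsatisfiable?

Setting (a, b, c, d, e, f) = (5, 3, 1, 5, 5, 4) satisfies everything: constraint 1: c - d = -4; constraint 6: b - a = -2; constraint 8: e - f = 1, and the others follow.

Satisfiable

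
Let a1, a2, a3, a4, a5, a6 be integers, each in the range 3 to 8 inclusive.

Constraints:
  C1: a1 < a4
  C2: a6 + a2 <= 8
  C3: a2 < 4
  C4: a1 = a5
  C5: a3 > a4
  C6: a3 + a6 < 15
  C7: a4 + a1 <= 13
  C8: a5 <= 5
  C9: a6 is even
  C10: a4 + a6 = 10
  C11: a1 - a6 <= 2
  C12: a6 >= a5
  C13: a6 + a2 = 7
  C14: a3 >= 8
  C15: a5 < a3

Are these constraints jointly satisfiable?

Satisfiable

The assignment a1 = 4, a2 = 3, a3 = 8, a4 = 6, a5 = 4, a6 = 4 works:
  constraint 2 holds since a6 + a2 = 7.
  constraint 6 holds since a3 + a6 = 12.
  constraint 7 holds since a4 + a1 = 10.
The rest check out directly.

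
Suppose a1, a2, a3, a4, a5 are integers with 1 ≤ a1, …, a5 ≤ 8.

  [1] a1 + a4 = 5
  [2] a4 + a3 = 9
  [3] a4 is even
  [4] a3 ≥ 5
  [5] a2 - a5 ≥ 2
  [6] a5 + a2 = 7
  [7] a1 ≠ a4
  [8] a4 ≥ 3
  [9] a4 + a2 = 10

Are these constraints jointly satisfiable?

Setting (a1, a2, a3, a4, a5) = (1, 6, 5, 4, 1) satisfies everything: constraint 1: a1 + a4 = 5; constraint 2: a4 + a3 = 9, and the others follow.

Satisfiable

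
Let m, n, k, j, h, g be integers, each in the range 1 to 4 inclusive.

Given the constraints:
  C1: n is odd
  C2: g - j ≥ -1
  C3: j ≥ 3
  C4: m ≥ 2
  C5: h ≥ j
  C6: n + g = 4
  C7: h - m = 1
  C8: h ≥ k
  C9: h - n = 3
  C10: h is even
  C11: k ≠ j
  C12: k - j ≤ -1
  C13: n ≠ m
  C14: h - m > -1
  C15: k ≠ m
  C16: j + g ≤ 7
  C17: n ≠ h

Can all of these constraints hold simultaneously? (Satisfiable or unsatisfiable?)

Satisfiable

Try m = 3, n = 1, k = 1, j = 4, h = 4, g = 3.
Check constraint 2: g - j = -1; constraint 6: n + g = 4. The remaining constraints are straightforward to verify.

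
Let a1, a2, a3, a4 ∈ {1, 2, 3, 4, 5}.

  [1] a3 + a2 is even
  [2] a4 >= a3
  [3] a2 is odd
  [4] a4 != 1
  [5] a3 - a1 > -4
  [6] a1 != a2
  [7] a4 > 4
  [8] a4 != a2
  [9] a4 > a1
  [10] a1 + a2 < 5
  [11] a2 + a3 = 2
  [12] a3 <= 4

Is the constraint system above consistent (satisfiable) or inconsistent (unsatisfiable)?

Satisfiable

The assignment a1 = 3, a2 = 1, a3 = 1, a4 = 5 works:
  constraint 5 holds since a3 - a1 = -2.
  constraint 10 holds since a1 + a2 = 4.
  constraint 11 holds since a2 + a3 = 2.
The rest check out directly.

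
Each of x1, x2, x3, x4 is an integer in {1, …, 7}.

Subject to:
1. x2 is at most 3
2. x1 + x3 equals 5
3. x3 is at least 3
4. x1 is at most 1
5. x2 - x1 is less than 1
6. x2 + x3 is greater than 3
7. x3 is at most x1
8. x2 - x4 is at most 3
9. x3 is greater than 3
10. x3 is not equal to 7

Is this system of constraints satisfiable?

From constraints 3 and 7: x1 ≥ x3 and x3 ≥ 3, so x1 ≥ 3. From constraint 4: x1 ≤ 1. But 1 < 3, so no value of x1 works.

Unsatisfiable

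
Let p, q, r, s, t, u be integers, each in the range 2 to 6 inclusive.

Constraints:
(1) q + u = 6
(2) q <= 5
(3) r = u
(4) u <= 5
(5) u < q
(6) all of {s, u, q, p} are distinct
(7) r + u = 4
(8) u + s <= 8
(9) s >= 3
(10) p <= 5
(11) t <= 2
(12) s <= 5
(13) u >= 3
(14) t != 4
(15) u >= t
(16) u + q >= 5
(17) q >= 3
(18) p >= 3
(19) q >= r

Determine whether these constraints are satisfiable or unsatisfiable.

Unsatisfiable

Constraints 2, 4, 9, 10, 12, 13, 17, and 18 confine each of s, u, q, p to the 3 values {3, …, 5}.
Constraint 6 requires all 4 of them to be distinct, but only 3 values are available — impossible by the pigeonhole principle.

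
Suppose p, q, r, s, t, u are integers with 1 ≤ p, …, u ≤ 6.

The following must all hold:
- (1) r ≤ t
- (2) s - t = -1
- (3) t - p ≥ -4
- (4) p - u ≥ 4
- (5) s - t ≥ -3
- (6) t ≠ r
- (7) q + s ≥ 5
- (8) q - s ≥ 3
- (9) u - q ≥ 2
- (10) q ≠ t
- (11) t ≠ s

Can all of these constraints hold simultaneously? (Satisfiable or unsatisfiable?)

Unsatisfiable

Constraints 3, 4, 5, 8, and 9 give q − s ≥ 3, s − t ≥ -3, t − p ≥ -4, p − u ≥ 4, u − q ≥ 2.
Adding all 5 inequalities: the left sides telescope to 0, and the right sides sum to 3 + (-3) + (-4) + 4 + 2 = 2. So 0 ≥ 2, which is false.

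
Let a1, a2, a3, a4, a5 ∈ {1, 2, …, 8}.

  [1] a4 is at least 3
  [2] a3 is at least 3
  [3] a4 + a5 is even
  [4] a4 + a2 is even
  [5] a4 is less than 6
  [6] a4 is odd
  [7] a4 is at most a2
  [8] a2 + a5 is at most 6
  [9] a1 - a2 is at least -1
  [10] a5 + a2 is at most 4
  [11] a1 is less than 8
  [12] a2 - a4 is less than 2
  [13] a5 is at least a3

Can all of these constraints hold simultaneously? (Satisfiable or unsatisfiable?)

Unsatisfiable

From constraints 2 and 13: a5 ≥ a3 ≥ 3. From constraints 1 and 7: a2 ≥ a4 ≥ 3. Hence a5 + a2 ≥ 6. But constraint 10 requires a5 + a2 ≤ 4, and 4 < 6. Contradiction.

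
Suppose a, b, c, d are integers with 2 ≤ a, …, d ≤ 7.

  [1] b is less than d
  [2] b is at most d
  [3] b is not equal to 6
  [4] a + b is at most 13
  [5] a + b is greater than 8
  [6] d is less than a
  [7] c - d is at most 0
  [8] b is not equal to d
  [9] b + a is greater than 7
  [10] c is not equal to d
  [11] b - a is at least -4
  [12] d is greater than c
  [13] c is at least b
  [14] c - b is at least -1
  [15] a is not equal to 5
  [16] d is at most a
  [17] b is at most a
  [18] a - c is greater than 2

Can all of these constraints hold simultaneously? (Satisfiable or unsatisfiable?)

Satisfiable

Setting (a, b, c, d) = (7, 3, 3, 5) satisfies everything: constraint 4: a + b = 10; constraint 5: a + b = 10; constraint 7: c - d = -2, and the others follow.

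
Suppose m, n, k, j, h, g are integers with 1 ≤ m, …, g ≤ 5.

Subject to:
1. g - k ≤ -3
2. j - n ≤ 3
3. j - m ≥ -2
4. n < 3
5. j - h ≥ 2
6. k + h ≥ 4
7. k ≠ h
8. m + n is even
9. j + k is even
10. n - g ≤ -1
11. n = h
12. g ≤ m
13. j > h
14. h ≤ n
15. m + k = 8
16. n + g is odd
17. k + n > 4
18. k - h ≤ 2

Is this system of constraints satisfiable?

Unsatisfiable

Constraints 1, 2, 5, 10, and 18 give j − h ≥ 2, h − k ≥ -2, k − g ≥ 3, g − n ≥ 1, n − j ≥ -3.
Adding all 5 inequalities: the left sides telescope to 0, and the right sides sum to 2 + (-2) + 3 + 1 + (-3) = 1. So 0 ≥ 1, which is false.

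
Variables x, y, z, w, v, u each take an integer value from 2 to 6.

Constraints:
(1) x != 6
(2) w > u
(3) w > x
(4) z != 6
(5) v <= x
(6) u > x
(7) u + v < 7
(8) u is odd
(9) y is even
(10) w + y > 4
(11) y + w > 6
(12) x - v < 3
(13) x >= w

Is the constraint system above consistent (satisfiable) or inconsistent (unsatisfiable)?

Unsatisfiable

Constraints 2, 6, and 13 give x < u, u < w, w ≤ x. Chaining: x < u < w ≤ x, which forces x < x — impossible.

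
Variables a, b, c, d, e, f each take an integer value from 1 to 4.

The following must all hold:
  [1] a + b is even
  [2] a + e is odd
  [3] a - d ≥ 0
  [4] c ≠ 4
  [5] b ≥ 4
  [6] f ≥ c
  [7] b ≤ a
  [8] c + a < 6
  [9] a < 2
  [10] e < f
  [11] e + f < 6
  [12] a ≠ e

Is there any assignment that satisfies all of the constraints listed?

From constraints 5 and 7: a ≥ b and b ≥ 4, so a ≥ 4. From constraint 9: a ≤ 1. But 1 < 4, so no value of a works.

Unsatisfiable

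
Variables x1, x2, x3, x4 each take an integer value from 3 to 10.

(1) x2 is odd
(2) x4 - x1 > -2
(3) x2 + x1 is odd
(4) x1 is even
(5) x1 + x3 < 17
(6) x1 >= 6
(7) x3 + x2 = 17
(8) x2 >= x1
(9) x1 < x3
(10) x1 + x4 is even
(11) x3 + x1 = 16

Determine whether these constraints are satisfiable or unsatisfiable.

Satisfiable

Take x1 = 6, x2 = 7, x3 = 10, x4 = 6. Then constraint 2: x4 - x1 = 0; constraint 5: x1 + x3 = 16, and every other listed constraint is also met.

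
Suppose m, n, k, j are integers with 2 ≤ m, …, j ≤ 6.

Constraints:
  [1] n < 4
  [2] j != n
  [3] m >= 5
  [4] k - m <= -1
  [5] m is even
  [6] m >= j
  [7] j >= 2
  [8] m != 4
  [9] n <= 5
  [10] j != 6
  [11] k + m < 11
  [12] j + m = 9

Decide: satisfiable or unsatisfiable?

The assignment m = 6, n = 2, k = 2, j = 3 works:
  constraint 4 holds since k - m = -4.
  constraint 11 holds since k + m = 8.
The rest check out directly.

Satisfiable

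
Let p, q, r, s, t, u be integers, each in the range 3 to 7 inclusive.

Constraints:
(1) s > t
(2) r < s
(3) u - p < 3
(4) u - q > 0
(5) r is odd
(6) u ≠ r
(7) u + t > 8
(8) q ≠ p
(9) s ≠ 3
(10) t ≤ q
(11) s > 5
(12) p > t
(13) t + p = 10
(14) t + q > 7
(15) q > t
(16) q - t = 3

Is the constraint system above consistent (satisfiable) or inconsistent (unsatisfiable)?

Take p = 7, q = 6, r = 5, s = 6, t = 3, u = 7. Then constraint 3: u - p = 0; constraint 4: u - q = 1, and every other listed constraint is also met.

Satisfiable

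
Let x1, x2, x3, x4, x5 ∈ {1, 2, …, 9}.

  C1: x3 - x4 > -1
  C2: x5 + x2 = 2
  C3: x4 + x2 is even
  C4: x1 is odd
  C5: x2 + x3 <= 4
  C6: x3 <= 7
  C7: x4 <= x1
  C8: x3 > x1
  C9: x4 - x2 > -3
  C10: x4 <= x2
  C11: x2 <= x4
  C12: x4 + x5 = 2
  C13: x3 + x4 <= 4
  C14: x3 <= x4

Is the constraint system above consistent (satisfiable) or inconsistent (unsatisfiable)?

Unsatisfiable

Constraints 7, 8, and 14 give x4 ≤ x1, x1 < x3, x3 ≤ x4. Chaining: x4 ≤ x1 < x3 ≤ x4, which forces x4 < x4 — impossible.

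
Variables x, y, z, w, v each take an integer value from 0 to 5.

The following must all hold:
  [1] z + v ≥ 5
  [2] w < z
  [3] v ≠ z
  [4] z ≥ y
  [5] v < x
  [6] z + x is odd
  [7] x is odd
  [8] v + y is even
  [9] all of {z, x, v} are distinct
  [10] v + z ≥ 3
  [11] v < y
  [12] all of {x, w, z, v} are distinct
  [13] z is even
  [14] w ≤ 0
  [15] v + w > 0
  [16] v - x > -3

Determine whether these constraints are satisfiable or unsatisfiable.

Satisfiable

One satisfying assignment is x = 3, y = 4, z = 4, w = 0, v = 2.
For the less obvious constraints — constraint 1: z + v = 6; constraint 10: v + z = 6 — and the others hold by inspection.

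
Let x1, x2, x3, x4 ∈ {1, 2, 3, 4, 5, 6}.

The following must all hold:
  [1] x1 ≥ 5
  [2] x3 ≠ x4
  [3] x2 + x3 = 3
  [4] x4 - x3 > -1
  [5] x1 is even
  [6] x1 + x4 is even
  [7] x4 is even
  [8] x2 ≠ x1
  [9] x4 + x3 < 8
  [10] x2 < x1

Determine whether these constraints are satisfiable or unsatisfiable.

Satisfiable

The assignment x1 = 6, x2 = 1, x3 = 2, x4 = 4 works:
  constraint 3 holds since x2 + x3 = 3.
  constraint 4 holds since x4 - x3 = 2.
  constraint 9 holds since x4 + x3 = 6.
The rest check out directly.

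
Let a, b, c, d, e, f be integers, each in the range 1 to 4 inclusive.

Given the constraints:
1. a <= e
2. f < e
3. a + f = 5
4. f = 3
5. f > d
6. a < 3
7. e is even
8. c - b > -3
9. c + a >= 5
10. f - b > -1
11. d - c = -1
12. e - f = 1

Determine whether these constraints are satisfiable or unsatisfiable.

Satisfiable

The assignment a = 2, b = 3, c = 3, d = 2, e = 4, f = 3 works:
  constraint 3 holds since a + f = 5.
  constraint 8 holds since c - b = 0.
The rest check out directly.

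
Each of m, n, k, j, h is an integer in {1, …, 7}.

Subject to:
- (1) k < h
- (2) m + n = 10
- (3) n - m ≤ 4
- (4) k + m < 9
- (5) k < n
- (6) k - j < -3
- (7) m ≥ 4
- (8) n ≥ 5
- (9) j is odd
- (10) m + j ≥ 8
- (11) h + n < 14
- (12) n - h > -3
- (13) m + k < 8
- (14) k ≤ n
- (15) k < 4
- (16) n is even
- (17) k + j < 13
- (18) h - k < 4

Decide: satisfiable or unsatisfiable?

Take m = 4, n = 6, k = 3, j = 7, h = 6. Then constraint 2: m + n = 10; constraint 3: n - m = 2; constraint 4: k + m = 7, and every other listed constraint is also met.

Satisfiable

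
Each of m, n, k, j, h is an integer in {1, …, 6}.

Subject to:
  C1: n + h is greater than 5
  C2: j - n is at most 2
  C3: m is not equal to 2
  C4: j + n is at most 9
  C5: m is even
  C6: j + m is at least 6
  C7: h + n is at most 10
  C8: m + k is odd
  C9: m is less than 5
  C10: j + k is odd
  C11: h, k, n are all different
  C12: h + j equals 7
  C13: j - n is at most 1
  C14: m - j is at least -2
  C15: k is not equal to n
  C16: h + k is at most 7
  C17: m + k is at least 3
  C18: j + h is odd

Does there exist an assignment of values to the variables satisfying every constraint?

Try m = 4, n = 4, k = 1, j = 4, h = 3.
Check constraint 1: n + h = 7; constraint 2: j - n = 0; constraint 4: j + n = 8. The remaining constraints are straightforward to verify.

Satisfiable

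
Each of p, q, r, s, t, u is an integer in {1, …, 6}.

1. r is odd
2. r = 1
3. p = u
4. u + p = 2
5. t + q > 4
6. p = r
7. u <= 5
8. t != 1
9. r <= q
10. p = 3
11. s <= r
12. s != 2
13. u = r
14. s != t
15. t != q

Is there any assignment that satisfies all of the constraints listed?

Unsatisfiable

Constraint 10 fixes p = 3 and constraint 2 fixes r = 1. Constraints 3 and 13 give p = u = r, so p = r. But 3 ≠ 1 — contradiction.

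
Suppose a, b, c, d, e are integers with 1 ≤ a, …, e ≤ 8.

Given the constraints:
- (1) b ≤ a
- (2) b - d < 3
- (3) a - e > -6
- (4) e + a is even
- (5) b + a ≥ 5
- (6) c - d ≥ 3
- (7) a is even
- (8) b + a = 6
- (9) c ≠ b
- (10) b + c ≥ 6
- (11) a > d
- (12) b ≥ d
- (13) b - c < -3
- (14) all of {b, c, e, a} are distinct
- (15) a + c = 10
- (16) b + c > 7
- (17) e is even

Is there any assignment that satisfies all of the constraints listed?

Try a = 4, b = 2, c = 6, d = 2, e = 8.
Check constraint 2: b - d = 0; constraint 3: a - e = -4; constraint 5: b + a = 6. The remaining constraints are straightforward to verify.

Satisfiable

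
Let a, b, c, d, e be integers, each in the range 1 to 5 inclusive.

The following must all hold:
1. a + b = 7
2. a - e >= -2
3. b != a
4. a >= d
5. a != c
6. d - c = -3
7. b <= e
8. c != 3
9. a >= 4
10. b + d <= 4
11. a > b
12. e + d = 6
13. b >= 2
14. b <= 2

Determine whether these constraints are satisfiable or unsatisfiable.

Satisfiable

One satisfying assignment is a = 5, b = 2, c = 4, d = 1, e = 5.
For the less obvious constraints — constraint 1: a + b = 7; constraint 2: a - e = 0 — and the others hold by inspection.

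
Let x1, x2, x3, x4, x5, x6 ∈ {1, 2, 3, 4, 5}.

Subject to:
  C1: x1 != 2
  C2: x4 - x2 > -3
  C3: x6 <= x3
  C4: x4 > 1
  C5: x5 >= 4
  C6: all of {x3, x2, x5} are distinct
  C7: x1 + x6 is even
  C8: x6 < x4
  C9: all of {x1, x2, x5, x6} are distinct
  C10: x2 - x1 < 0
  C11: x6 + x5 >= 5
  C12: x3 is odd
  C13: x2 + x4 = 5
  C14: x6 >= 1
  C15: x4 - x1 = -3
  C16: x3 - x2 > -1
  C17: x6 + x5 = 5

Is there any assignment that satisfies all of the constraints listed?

Satisfiable

One satisfying assignment is x1 = 5, x2 = 3, x3 = 5, x4 = 2, x5 = 4, x6 = 1.
For the less obvious constraints — constraint 2: x4 - x2 = -1; constraint 10: x2 - x1 = -2; constraint 11: x6 + x5 = 5 — and the others hold by inspection.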